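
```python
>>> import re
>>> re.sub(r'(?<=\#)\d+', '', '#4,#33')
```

The lookaround is zero-width — it requires the adjacent text to match without consuming it, so the asserted text isn't part of the match.
Each match is replaced by ''.

'#,#'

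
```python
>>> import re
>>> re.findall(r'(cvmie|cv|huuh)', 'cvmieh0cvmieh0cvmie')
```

['cvmie', 'cvmie', 'cvmie']

The regex engine tests alternatives in the order written; an earlier branch that matches wins even if a later one would match more.
Because there's exactly one group, `findall` drops the full match and keeps group 1 from each hit.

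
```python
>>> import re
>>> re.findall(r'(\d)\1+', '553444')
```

A backreference is literal: `\1` must see the identical characters the first group matched.
Because there's exactly one group, `findall` drops the full match and keeps group 1 from each hit.

['5', '4']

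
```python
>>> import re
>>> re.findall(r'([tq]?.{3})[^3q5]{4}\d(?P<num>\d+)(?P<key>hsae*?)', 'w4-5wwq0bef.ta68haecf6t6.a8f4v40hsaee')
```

This matches optionally one of [tq], then exactly 3 of any character (captured); then exactly 4 of any character except [3q5], then a digit; then one or more of a digit (captured as 'num'); then the literal 'hsa', then zero or more of a literal 'e' (lazy) (captured as 'key').
3 groups means the one result is a tuple of 3 captured strings — 1 here.

[('t6.a', '0', 'hsa')]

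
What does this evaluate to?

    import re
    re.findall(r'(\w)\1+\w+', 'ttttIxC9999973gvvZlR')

`\1` has to match the exact text group 1 already captured.
With a single group, `findall` returns only what that group captured — 1 item.

['t']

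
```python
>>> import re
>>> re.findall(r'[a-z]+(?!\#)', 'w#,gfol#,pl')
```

The negative lookahead/lookbehind blocks any match where the forbidden context is present.
Matches: at [3:6] → 'gfo'; at [9:11] → 'pl'.
No capturing groups, so `findall` returns the 2 full match strings.

['gfo', 'pl']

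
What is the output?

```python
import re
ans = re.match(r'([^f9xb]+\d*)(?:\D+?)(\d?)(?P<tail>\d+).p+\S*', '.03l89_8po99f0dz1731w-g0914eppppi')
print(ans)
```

With `match`, the pattern is implicitly anchored at the beginning.
Here position 0 doesn't satisfy it, so the call returns None.

None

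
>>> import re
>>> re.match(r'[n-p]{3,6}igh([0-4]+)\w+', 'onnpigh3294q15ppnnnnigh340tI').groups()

('32',)

Pattern: 3 to 6 of a character in [n-p], then the literal 'igh'; then one or more of a character in [0-4] (captured); then one or more of a word character.
`re.match` only tries the pattern at the start of the string.
The match spans [0:28] → 'onnpigh3294q15ppnnnnigh340tI'.
Captured: group 1 = '32'.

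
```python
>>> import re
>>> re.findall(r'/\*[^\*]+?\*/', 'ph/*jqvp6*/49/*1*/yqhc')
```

['/*jqvp6*/', '/*1*/']

No capturing groups, so `findall` returns the 2 full match strings.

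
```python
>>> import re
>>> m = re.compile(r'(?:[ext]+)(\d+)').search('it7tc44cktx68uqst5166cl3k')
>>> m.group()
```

't7'

Pattern: one or more of one of [ext] (non-capturing group); then one or more of a digit (captured).
`re.search` tries every starting position until one works.
The match spans [1:3] → 't7'.
Captured: group 1 = '7'.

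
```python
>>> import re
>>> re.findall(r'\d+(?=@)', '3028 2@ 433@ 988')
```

['2', '433']

The positive lookaround only admits positions where the adjacent text matches; those characters stay outside the span.
`findall` yields the raw match text (2 of them) because the pattern has no groups.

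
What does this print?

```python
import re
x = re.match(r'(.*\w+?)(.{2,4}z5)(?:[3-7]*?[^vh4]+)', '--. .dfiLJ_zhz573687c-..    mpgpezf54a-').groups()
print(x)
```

('--. .dfiLJ_', 'zhz5')

The pattern matches zero or more of any character, then one or more of a word character (lazy) (captured); then 2 to 4 of any character, then the literal 'z5' (captured); then zero or more of a character in [3-7] (lazy), then one or more of any character except [vh4] (non-capturing group).
`match` is anchored at position 0; if the pattern doesn't fit there, it returns None.
The match spans [0:36] → '--. .dfiLJ_zhz573687c-..    mpgpezf5'.
Captured: group 1 = '--. .dfiLJ_', group 2 = 'zhz5'.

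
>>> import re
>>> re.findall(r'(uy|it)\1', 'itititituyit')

`\1` is not a pattern — it's the concrete string captured by group 1, re-applied verbatim.
With a single group, `findall` returns only what that group captured — 2 items.

['it', 'it']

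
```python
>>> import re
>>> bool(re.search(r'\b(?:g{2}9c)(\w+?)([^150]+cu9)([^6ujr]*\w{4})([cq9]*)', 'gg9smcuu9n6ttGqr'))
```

False

This matches a word boundary (`\b`, zero-width); then exactly 2 of the literal 'g', then the literal '9c' (non-capturing group); then one or more of a word character (lazy) (captured); then one or more of any character except [150], then the literal 'cu9' (captured); then zero or more of any character except [6ujr], then exactly 4 of a word character (captured); then zero or more of one of [cq9] (captured).
`re.search` tries every starting position until one works.
Here no position works, so the call returns None, and `bool(None)` is False.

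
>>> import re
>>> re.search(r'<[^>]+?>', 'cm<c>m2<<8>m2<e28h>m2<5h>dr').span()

`search` walks the string left to right and returns the first match it finds.
The match spans [2:5] → '<c>'.

(2, 5)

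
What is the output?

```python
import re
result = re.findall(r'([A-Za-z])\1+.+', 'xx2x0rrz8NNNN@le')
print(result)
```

The backreference `\1` re-matches whatever the first group consumed, character for character.
`findall` collects group 1 from the one match (1 total).

['x']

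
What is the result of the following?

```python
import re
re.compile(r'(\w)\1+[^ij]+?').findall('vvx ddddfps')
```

['v', 'd']

`\1` has to match the exact text group 1 already captured.
`findall` collects group 1 from each match (2 total).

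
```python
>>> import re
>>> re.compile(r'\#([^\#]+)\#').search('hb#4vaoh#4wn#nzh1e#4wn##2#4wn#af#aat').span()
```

Unlike `match`, `search` isn't anchored — it looks for the pattern anywhere in the string.
The match spans [2:9] → '#4vaoh#'.
Captured: group 1 = '4vaoh'.

(2, 9)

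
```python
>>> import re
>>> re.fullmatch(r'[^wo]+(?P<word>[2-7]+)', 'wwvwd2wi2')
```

None

`fullmatch` succeeds only if the pattern covers the string from start to end.
Here the pattern can't cover the whole string, so the call returns None.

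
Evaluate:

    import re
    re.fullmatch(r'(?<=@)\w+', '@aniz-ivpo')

`re.fullmatch` is like wrapping the pattern in `^…$` (in single-line mode).
Here the pattern can't cover the whole string, so the call returns None.

None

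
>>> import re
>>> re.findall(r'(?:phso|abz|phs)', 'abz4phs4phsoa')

`|` is ordered: at each position the engine commits to the first alternative that works.
Matches: at [0:3] → 'abz'; at [4:7] → 'phs'; at [8:12] → 'phso'.
`findall` yields the raw match text (3 of them) because the pattern has no groups.

['abz', 'phs', 'phso']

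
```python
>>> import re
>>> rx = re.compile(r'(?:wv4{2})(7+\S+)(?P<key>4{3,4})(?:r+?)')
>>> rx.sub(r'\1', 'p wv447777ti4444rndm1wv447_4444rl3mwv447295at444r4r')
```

'p 7777ti4444rndm1wv447_4444rl3mwv447295at4r'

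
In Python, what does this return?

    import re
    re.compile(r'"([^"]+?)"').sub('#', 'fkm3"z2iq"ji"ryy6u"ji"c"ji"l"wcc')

'fkm3#ji#ji#ji#wcc'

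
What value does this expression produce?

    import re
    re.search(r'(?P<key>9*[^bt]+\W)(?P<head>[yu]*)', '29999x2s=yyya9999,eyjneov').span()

The match spans [0:18] → '29999x2s=yyya9999,'.

(0, 18)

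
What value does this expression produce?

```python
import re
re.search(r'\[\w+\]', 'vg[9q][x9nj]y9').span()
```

(2, 6)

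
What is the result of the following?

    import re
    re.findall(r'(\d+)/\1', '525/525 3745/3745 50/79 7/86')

['525', '3745']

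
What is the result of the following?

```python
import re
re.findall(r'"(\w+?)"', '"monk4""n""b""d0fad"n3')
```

Walking the string: at [0:7] match '"monk4"', group 1 = 'monk4'; at [7:10] match '"n"', group 1 = 'n'; at [10:13] match '"b"', group 1 = 'b'; at [13:20] match '"d0fad"', group 1 = 'd0fad'.
With a single group, `findall` returns only what that group captured — 4 items.

['monk4', 'n', 'b', 'd0fad']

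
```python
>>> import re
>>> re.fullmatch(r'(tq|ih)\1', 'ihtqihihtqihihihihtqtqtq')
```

`\1` is not a pattern — it's the concrete string captured by group 1, re-applied verbatim.
For `fullmatch`, every character of the input must be accounted for by the pattern.
Here the pattern can't cover the whole string, so the call returns None.

None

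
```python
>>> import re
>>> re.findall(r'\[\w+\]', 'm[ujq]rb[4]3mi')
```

['[ujq]', '[4]']

Scanning left to right: at [1:6] → '[ujq]'; at [8:11] → '[4]'.
No capturing groups, so `findall` returns the 2 full match strings.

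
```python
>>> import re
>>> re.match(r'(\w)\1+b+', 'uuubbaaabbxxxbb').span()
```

(0, 5)

`match` is anchored at position 0; if the pattern doesn't fit there, it returns None.
The match spans [0:5] → 'uuubb'.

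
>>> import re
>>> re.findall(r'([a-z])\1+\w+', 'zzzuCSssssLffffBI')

['z']

After group 1 captures some text, `\1` only succeeds where that same text appears again.
Because there's exactly one group, `findall` drops the full match and keeps group 1 from the one hit.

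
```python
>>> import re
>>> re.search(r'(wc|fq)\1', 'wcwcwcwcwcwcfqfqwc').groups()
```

('wc',)

A backreference is literal: `\1` must see the identical characters the first group matched.
`re.search` scans for the first position where the pattern succeeds.
The match spans [0:4] → 'wcwc'.
Captured: group 1 = 'wc'.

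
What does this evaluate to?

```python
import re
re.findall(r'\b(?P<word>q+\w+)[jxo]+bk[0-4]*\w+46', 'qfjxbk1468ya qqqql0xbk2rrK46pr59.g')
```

`findall` collects group 1 from each match (2 total).

['qfj', 'qqqql0']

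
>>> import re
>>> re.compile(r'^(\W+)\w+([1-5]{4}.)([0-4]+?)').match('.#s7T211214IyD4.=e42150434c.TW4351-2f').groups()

('.#', '21121', '4')

The match spans [0:11] → '.#s7T211214'.
Captured: group 1 = '.#', group 2 = '21121', group 3 = '4'.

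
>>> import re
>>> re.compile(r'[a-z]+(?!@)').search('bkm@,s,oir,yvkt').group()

'bk'

Because the assertion is negative and zero-width, positions next to the forbidden text are skipped.
`search` walks the string left to right and returns the first match it finds.
The match spans [0:2] → 'bk'.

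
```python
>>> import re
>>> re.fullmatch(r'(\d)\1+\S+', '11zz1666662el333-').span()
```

(0, 17)

`fullmatch` succeeds only if the pattern covers the string from start to end.
The match spans [0:17] → '11zz1666662el333-'.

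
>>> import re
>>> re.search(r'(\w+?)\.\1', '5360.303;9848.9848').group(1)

'9848'

`\1` has to match the exact text group 1 already captured.
`search` walks the string left to right and returns the first match it finds.
The match spans [9:18] → '9848.9848'.
Captured: group 1 = '9848'.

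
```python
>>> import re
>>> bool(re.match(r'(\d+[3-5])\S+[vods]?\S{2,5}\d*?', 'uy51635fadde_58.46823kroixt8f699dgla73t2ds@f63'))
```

Pattern: one or more of a digit, then a character in [3-5] (captured); then one or more of a non-whitespace character, then optionally one of [vods]; then 2 to 5 of a non-whitespace character, then zero or more of a digit (lazy).
`re.match` won't scan ahead — the pattern has to work from the very first character.
Here position 0 doesn't satisfy it, so the call returns None, and `bool(None)` is False.

False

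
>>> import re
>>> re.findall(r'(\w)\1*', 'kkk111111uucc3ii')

['k', '1', 'u', 'c', '3', 'i']

The backreference `\1` re-matches whatever the first group consumed, character for character.
Scanning left to right: at [0:3] match 'kkk', group 1 = 'k'; at [3:9] match '111111', group 1 = '1'; at [9:11] match 'uu', group 1 = 'u'; at [11:13] match 'cc', group 1 = 'c'; at [13:14] match '3', group 1 = '3'; ….
Because there's exactly one group, `findall` drops the full match and keeps group 1 from each hit.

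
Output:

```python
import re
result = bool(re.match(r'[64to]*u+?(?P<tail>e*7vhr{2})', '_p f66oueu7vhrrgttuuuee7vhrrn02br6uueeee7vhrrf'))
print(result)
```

False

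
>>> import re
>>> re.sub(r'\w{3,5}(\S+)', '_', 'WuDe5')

The pattern matches 3 to 5 of a word character; then one or more of a non-whitespace character (captured).
Matches: at [0:5] → 'WuDe5'.
Every occurrence is swapped for '_'.

'_'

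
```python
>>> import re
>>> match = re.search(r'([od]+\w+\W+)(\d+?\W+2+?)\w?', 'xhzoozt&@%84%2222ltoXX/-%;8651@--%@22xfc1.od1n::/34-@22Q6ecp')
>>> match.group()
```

'oozt&@%84%22'

The pattern matches one or more of one of [od], then one or more of a word character, then one or more of a non-word character (captured); then one or more of a digit (lazy), then one or more of a non-word character, then one or more of the literal '2' (lazy) (captured); then optionally a word character.
The `?` after the quantifier makes it lazy — it takes as little as possible before letting the rest of the pattern try.
`search` walks the string left to right and returns the first match it finds.
The match spans [3:15] → 'oozt&@%84%22'.
Captured: group 1 = 'oozt&@%', group 2 = '84%2'.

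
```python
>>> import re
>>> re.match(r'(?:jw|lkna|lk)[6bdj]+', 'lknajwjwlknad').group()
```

'lknaj'

`re.match` only tries the pattern at the start of the string.
The match spans [0:5] → 'lknaj'.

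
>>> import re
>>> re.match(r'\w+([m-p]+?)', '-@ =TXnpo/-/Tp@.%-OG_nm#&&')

None

`re.match` only tries the pattern at the start of the string.
Here the string doesn't start with a match, so the call returns None.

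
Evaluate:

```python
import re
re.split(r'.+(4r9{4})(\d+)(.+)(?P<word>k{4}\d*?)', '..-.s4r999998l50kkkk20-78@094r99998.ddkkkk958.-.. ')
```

With the lazy modifier that quantifier settles for the fewest repetitions that let the rest of the pattern succeed (the atoms after it are unaffected and can still be greedy).
The group in the pattern means `split` returns the separators' captures alongside the pieces.

['', '4r9999', '8', '.dd', 'kkkk', '958.-.. ']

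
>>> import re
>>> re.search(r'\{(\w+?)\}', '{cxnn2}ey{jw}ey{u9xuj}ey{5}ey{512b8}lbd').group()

'{cxnn2}'

Unlike `match`, `search` isn't anchored — it looks for the pattern anywhere in the string.
The match spans [0:7] → '{cxnn2}'.
Captured: group 1 = 'cxnn2'.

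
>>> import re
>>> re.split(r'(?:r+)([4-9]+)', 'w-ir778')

Pattern: one or more of a literal 'r' (non-capturing group); then one or more of a character in [4-9] (captured).
Matches to split on: at [3:7] → 'r778'.
With a capturing group present, the delimiter's captured portion is kept in the result list.

['w-i', '778', '']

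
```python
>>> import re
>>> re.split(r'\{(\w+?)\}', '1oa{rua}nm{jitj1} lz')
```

Matches to split on: at [3:8] → '{rua}'; at [10:17] → '{jitj1}'.
`re.split` interleaves the captured-group text with the surrounding fragments.

['1oa', 'rua', 'nm', 'jitj1', ' lz']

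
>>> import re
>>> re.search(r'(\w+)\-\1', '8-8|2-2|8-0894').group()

`\1` is not a pattern — it's the concrete string captured by group 1, re-applied verbatim.
The match spans [0:3] → '8-8'.

'8-8'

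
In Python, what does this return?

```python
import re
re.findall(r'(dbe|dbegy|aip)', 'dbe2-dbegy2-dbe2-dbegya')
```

Branches in `(...|...)` are attempted left-to-right; the first branch that allows the whole pattern to succeed is taken.
Scanning left to right: at [0:3] match 'dbe', group 1 = 'dbe'; at [5:8] match 'dbe', group 1 = 'dbe'; at [12:15] match 'dbe', group 1 = 'dbe'; at [17:20] match 'dbe', group 1 = 'dbe'.
One capturing group, so `findall` returns just the captured substring from each match — 4 in all.

['dbe', 'dbe', 'dbe', 'dbe']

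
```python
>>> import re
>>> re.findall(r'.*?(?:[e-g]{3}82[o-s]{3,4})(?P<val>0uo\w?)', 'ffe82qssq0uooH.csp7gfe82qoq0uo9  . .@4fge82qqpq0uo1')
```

['0uoo', '0uo9', '0uo1']

This matches zero or more of any character (lazy); then exactly 3 of a character in [e-g], then the literal '82', then 3 to 4 of a character in [o-s] (non-capturing group); then the literal '0uo', then optionally a word character (captured as 'val').
Walking the string: at [0:13] match 'ffe82qssq0uoo', group 1 = '0uoo'; at [13:31] match 'H.csp7gfe82qoq0uo9', group 1 = '0uo9'; at [31:51] match '  . .@4fge82qqpq0uo1', group 1 = '0uo1'.
With a single group, `findall` returns only what that group captured — 3 items.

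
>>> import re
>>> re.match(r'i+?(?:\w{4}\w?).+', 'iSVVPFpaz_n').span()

The pattern matches one or more of a literal 'i' (lazy); then exactly 4 of a word character, then optionally a word character (non-capturing group); then one or more of any character.
`re.match` only tries the pattern at the start of the string.
The match spans [0:11] → 'iSVVPFpaz_n'.

(0, 11)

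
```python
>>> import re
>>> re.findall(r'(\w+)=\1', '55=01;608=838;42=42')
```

['8', '42']

`\1` is not a pattern — it's the concrete string captured by group 1, re-applied verbatim.
With a single group, `findall` returns only what that group captured — 2 items.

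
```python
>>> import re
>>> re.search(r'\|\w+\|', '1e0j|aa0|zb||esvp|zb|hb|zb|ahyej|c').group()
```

Unlike `match`, `search` isn't anchored — it looks for the pattern anywhere in the string.
The match spans [4:9] → '|aa0|'.

'|aa0|'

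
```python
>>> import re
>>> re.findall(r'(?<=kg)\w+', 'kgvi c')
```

['vi']

The positive lookaround only admits positions where the adjacent text matches; those characters stay outside the span.
Scanning left to right: at [2:4] → 'vi'.
No capturing groups, so `findall` returns the 1 full match string.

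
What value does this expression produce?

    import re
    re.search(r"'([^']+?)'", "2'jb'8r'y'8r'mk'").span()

The match spans [1:5] → "'jb'".

(1, 5)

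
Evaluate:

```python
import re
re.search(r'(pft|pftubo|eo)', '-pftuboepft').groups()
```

The match spans [1:4] → 'pft'.
Captured: group 1 = 'pft'.

('pft',)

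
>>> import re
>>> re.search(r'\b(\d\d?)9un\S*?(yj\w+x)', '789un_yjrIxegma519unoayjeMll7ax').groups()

('78', 'yjrIxegma519unoayjeMll7ax')

This matches a word boundary (`\b`, zero-width); then a digit, then optionally a digit (captured); then the literal '9un', then zero or more of a non-whitespace character (lazy); then the literal 'yj', then one or more of a word character, then a literal 'x' (captured).
Because the quantifier is non-greedy, it stops expanding at the earliest point where the rest of the pattern can succeed.
`search` walks the string left to right and returns the first match it finds.
The match spans [0:31] → '789un_yjrIxegma519unoayjeMll7ax'.
Captured: group 1 = '78', group 2 = 'yjrIxegma519unoayjeMll7ax'.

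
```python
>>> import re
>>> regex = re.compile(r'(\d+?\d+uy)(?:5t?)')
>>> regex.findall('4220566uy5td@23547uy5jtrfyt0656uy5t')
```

['4220566uy', '23547uy', '0656uy']

This matches one or more of a digit (lazy), then one or more of a digit, then the literal 'uy' (captured); then a literal '5', then optionally the literal 't' (non-capturing group).
Walking the string: at [0:11] match '4220566uy5t', group 1 = '4220566uy'; at [13:21] match '23547uy5', group 1 = '23547uy'; at [27:35] match '0656uy5t', group 1 = '0656uy'.
With a single group, `findall` returns only what that group captured — 3 items.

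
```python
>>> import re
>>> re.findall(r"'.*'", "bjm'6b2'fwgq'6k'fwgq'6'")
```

No capturing groups, so `findall` returns the 1 full match string.

["'6b2'fwgq'6k'fwgq'6'"]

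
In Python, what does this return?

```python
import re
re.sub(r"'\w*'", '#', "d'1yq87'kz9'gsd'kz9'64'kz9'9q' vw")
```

'd#kz9#kz9#kz9# vw'

`sub` substitutes '#' at each match site.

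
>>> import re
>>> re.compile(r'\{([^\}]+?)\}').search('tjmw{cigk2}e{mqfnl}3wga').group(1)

'cigk2'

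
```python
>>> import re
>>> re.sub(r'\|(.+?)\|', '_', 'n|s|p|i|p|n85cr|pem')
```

Because the quantifier is non-greedy, it stops expanding at the earliest point where the rest of the pattern can succeed.
Matches: at [1:4] → '|s|'; at [5:8] → '|i|'; at [9:16] → '|n85cr|'.
Each match is replaced by '_'.

'n_p_p_pem'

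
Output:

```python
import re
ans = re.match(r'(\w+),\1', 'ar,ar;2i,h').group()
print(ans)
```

ar,ar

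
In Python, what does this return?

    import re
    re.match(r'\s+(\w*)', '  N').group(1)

Pattern: one or more of whitespace; then zero or more of a word character (captured).
`re.match` only tries the pattern at the start of the string.
The match spans [0:3] → '  N'.
Captured: group 1 = 'N'.

'N'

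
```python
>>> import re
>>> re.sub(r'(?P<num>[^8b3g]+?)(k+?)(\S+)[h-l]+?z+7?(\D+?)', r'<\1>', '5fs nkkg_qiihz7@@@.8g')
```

'<5fs n>@@.8g'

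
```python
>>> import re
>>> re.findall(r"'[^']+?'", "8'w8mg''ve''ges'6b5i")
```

["'w8mg'", "'ve'", "'ges'"]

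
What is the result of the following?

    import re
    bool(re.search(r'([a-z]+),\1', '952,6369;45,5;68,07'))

After group 1 captures some text, `\1` only succeeds where that same text appears again.
`re.search` tries every starting position until one works.
Here the pattern never matches, so the call returns None, and `bool(None)` is False.

False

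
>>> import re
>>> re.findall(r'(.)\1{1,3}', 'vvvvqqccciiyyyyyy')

The backreference `\1` re-matches whatever the first group consumed, character for character.
`findall` collects group 1 from each match (6 total).

['v', 'q', 'c', 'i', 'y', 'y']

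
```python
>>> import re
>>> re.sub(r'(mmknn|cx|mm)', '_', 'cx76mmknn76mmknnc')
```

'_76_76_c'

Alternation tries branches left to right and keeps the first one that lets the overall match succeed at that position.
Matches: at [0:2] → 'cx'; at [4:9] → 'mmknn'; at [11:16] → 'mmknn'.
Each match is replaced by '_'.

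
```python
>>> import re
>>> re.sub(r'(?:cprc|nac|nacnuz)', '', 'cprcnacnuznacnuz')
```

Alternation isn't longest-match — the leftmost alternative that fits at this position is chosen.
Each match is replaced by ''.

'nuznuz'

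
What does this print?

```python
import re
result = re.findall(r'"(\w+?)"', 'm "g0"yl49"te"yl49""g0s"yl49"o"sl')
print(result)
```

['g0', 'te', 'g0s', 'o']

Scanning left to right: at [2:6] match '"g0"', group 1 = 'g0'; at [10:14] match '"te"', group 1 = 'te'; at [19:24] match '"g0s"', group 1 = 'g0s'; at [28:31] match '"o"', group 1 = 'o'.
One capturing group, so `findall` returns just the captured substring from each match — 4 in all.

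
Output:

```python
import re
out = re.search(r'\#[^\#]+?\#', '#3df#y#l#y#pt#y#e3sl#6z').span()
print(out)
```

(0, 5)

`re.search` tries every starting position until one works.
The match spans [0:5] → '#3df#'.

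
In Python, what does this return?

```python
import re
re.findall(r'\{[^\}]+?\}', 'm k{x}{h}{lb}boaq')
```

Scanning left to right: at [3:6] → '{x}'; at [6:9] → '{h}'; at [9:13] → '{lb}'.
With no groups in the pattern, `findall` gives back each whole match — 3 here.

['{x}', '{h}', '{lb}']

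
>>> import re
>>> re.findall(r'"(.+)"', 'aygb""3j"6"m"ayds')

['"3j"6"m']

Scanning left to right: at [4:13] match '""3j"6"m"', group 1 = '"3j"6"m'.
One capturing group, so `findall` returns just the captured substring from the one match — 1 in all.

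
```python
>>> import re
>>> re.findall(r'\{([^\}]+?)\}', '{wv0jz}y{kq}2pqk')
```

Walking the string: at [0:7] match '{wv0jz}', group 1 = 'wv0jz'; at [8:12] match '{kq}', group 1 = 'kq'.
One capturing group, so `findall` returns just the captured substring from each match — 2 in all.

['wv0jz', 'kq']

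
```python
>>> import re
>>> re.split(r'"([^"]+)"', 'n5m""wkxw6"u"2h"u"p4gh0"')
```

Matches to split on: at [4:11] → '"wkxw6"'; at [12:16] → '"2h"'; at [17:24] → '"p4gh0"'.
Because the pattern has a capturing group, `split` also inserts each captured text between the pieces.

['n5m"', 'wkxw6', 'u', '2h', 'u', 'p4gh0', '']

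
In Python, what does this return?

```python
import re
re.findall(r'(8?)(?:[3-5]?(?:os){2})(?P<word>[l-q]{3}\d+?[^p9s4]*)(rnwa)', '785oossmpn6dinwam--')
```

[]

This matches optionally a literal '8' (captured); then optionally a character in [3-5], then the literal 'os' repeated 2 times (non-capturing group); then exactly 3 of a character in [l-q], then one or more of a digit (lazy), then zero or more of any character except [p9s4] (captured as 'word'); then the literal 'rn', then the literal 'wa' (captured).
3 groups means each result is a tuple of 3 captured strings — 0 here.
Nothing in the string satisfies the pattern, so the list is empty.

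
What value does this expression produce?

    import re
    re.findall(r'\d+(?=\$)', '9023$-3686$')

['9023', '3686']

The positive lookaround only admits positions where the adjacent text matches; those characters stay outside the span.
Walking the string: at [0:4] → '9023'; at [6:10] → '3686'.
With no groups in the pattern, `findall` gives back each whole match — 2 here.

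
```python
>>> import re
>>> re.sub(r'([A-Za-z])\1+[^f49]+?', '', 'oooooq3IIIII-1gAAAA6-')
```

`\1` is not a pattern — it's the concrete string captured by group 1, re-applied verbatim.
Each match is replaced by ''.

'31g-'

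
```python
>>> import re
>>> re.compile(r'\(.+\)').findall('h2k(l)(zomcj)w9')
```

Walking the string: at [3:13] → '(l)(zomcj)'.
No capturing groups, so `findall` returns the 1 full match string.

['(l)(zomcj)']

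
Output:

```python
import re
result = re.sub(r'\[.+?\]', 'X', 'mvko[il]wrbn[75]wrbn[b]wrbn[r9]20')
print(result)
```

mvkoXwrbnXwrbnXwrbnX20

The `?` after the quantifier makes it lazy — it takes as little as possible before letting the rest of the pattern try.
Each match is replaced by 'X'.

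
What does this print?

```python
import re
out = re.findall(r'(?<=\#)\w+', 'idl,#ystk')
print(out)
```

['ystk']

Lookahead/lookbehind check context without consuming it, so the matched span excludes the asserted characters.
Scanning left to right: at [5:9] → 'ystk'.
Since nothing is captured, `findall` lists the 1 matched substring directly.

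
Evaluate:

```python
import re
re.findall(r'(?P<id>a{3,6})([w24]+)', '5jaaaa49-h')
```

Pattern: 3 to 6 of a literal 'a' (captured as 'id'); then one or more of one of [w24] (captured).
Matches: at [2:7] match 'aaaa4', groups = ('aaaa', '4').
Multiple groups make `findall` return tuples — one 2-tuple for the one match.

[('aaaa', '4')]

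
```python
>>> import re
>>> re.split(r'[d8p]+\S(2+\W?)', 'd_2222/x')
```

This matches one or more of one of [d8p], then a non-whitespace character; then one or more of a literal '2', then optionally a non-word character (captured).
Matches to split on: at [0:7] → 'd_2222/'.
Because the pattern has a capturing group, `split` also inserts each captured text between the pieces.

['', '2222/', 'x']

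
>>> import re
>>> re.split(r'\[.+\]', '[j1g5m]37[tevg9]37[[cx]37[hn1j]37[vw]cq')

['', 'cq']

Matches to split on: at [0:37] → '[j1g5m]37[tevg9]37[[cx]37[hn1j]37[vw]'.
`split` removes every match and returns the 2 fragments in between.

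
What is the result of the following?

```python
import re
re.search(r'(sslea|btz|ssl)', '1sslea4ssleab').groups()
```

Alternation tries branches left to right and keeps the first one that lets the overall match succeed at that position.
Unlike `match`, `search` isn't anchored — it looks for the pattern anywhere in the string.
The match spans [1:6] → 'sslea'.
Captured: group 1 = 'sslea'.

('sslea',)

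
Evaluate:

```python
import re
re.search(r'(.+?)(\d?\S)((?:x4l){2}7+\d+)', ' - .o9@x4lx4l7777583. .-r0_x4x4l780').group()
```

' - .o9@x4lx4l7777583'

The pattern matches one or more of any character (lazy) (captured); then optionally a digit, then a non-whitespace character (captured); then the literal 'x4l' repeated 2 times, then one or more of the literal '7', then one or more of a digit (captured).
Unlike `match`, `search` isn't anchored — it looks for the pattern anywhere in the string.
The match spans [0:20] → ' - .o9@x4lx4l7777583'.
Captured: group 1 = ' - .o', group 2 = '9@', group 3 = 'x4lx4l7777583'.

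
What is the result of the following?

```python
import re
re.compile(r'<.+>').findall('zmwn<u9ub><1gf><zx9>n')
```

Scanning left to right: at [4:20] → '<u9ub><1gf><zx9>'.
Since nothing is captured, `findall` lists the 1 matched substring directly.

['<u9ub><1gf><zx9>']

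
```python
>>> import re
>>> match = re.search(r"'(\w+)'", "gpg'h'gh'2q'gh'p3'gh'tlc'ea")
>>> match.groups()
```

('h',)

`search` walks the string left to right and returns the first match it finds.
The match spans [3:6] → "'h'".
Captured: group 1 = 'h'.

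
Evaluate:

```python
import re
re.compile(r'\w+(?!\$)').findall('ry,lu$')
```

['ry', 'l']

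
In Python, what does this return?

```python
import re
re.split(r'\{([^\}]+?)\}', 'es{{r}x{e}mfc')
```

The group in the pattern means `split` returns the separators' captures alongside the pieces.

['es', '{r', 'x', 'e', 'mfc']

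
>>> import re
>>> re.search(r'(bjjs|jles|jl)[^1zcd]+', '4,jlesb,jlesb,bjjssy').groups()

('jles',)

`|` is ordered: at each position the engine commits to the first alternative that works.
`re.search` scans for the first position where the pattern succeeds.
The match spans [2:20] → 'jlesb,jlesb,bjjssy'.
Captured: group 1 = 'jles'.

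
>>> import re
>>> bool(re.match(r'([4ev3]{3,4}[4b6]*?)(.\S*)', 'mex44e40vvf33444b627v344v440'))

False

This matches 3 to 4 of one of [4ev3], then zero or more of one of [4b6] (lazy) (captured); then any character, then zero or more of a non-whitespace character (captured).
`re.match` won't scan ahead — the pattern has to work from the very first character.
Here position 0 doesn't satisfy it, so the call returns None, and `bool(None)` is False.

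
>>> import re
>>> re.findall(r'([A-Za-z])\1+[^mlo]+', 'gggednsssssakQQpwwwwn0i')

['g']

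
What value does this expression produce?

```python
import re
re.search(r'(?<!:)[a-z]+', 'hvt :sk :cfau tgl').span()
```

The negative lookahead/lookbehind blocks any match where the forbidden context is present.
The match spans [0:3] → 'hvt'.

(0, 3)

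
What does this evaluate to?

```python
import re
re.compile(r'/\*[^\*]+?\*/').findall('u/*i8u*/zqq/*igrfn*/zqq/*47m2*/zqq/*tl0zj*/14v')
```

['/*i8u*/', '/*igrfn*/', '/*47m2*/', '/*tl0zj*/']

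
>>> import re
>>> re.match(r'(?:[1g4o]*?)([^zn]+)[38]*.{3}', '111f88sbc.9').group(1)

'111f88sb'

The pattern matches zero or more of one of [1g4o] (lazy) (non-capturing group); then one or more of any character except [zn] (captured); then zero or more of one of [38], then exactly 3 of any character.
`re.match` only tries the pattern at the start of the string.
The match spans [0:11] → '111f88sbc.9'.
Captured: group 1 = '111f88sb'.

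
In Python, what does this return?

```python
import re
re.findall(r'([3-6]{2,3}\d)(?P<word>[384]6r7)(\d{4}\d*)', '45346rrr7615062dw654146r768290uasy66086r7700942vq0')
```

Pattern: 2 to 3 of a character in [3-6], then a digit (captured); then one of [384], then the literal '6r7' (captured as 'word'); then exactly 4 of a digit, then zero or more of a digit (captured).
Matches: at [17:30] match '654146r768290', groups = ('6541', '46r7', '68290'); at [34:47] match '66086r7700942', groups = ('660', '86r7', '700942').
Multiple groups make `findall` return tuples — one 3-tuple for each match.

[('6541', '46r7', '68290'), ('660', '86r7', '700942')]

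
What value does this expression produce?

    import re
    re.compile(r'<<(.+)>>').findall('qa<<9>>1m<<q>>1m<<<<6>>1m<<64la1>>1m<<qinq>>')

['9>>1m<<q>>1m<<<<6>>1m<<64la1>>1m<<qinq']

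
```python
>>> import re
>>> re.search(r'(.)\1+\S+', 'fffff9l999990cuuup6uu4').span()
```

(0, 22)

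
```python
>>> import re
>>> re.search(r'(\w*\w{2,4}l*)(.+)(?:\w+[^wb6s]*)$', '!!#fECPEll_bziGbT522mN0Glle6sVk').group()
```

'fECPEll_bziGbT522mN0Glle6sVk'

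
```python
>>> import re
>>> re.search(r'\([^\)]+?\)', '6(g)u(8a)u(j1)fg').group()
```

Unlike `match`, `search` isn't anchored — it looks for the pattern anywhere in the string.
The match spans [1:4] → '(g)'.

'(g)'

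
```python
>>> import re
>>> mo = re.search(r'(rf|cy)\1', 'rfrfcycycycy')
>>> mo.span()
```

(0, 4)

A backreference is literal: `\1` must see the identical characters the first group matched.
`re.search` scans for the first position where the pattern succeeds.
The match spans [0:4] → 'rfrf'.
Captured: group 1 = 'rf'.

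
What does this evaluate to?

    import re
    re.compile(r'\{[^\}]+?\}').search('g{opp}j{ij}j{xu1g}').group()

'{opp}'

The match spans [1:6] → '{opp}'.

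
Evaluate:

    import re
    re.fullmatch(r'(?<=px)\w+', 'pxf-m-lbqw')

The lookaround is zero-width — it requires the adjacent text to match without consuming it, so the asserted text isn't part of the match.
`fullmatch` succeeds only if the pattern covers the string from start to end.
Here the string isn't matched end-to-end, so the call returns None.

None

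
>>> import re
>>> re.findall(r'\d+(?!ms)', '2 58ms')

The negative lookaround is zero-width — it rules out positions where the adjacent text would match, without consuming anything.
Matches: at [0:1] → '2'; at [2:3] → '5'.
No capturing groups, so `findall` returns the 2 full match strings.

['2', '5']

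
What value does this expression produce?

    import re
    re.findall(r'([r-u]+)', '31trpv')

['tr']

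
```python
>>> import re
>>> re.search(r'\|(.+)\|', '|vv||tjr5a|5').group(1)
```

The match spans [0:11] → '|vv||tjr5a|'.
Captured: group 1 = 'vv||tjr5a'.

'vv||tjr5a'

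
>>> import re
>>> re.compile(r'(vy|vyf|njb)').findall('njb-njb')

Because there's exactly one group, `findall` drops the full match and keeps group 1 from each hit.

['njb', 'njb']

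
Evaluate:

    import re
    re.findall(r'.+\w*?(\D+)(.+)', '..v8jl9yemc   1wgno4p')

[('o', '4p')]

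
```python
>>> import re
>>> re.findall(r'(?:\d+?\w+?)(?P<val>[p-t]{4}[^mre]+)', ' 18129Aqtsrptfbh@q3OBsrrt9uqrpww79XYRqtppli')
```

One capturing group, so `findall` returns just the captured substring from each match — 2 in all.

['qtsrptfbh@q3OBs', 'qtppli']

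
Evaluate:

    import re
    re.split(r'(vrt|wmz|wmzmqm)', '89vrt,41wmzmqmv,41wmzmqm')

Alternation isn't longest-match — the leftmost alternative that fits at this position is chosen.
The group in the pattern means `split` returns the separators' captures alongside the pieces.

['89', 'vrt', ',41', 'wmz', 'mqmv,41', 'wmz', 'mqm']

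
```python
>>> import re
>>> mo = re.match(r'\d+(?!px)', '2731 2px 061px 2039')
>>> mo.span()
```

The negative lookahead/lookbehind blocks any match where the forbidden context is present.
`re.match` only tries the pattern at the start of the string.
The match spans [0:4] → '2731'.

(0, 4)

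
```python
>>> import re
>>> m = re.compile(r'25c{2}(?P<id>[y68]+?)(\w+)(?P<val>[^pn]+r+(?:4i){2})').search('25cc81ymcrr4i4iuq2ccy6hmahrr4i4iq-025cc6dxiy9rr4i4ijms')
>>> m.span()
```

The match spans [0:51] → '25cc81ymcrr4i4iuq2ccy6hmahrr4i4iq-025cc6dxiy9rr4i4i'.

(0, 51)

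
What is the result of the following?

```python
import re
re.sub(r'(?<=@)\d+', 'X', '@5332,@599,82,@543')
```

'@X,@X,82,@X'

The lookaround is zero-width — it requires the adjacent text to match without consuming it, so the asserted text isn't part of the match.
Each match is replaced by 'X'.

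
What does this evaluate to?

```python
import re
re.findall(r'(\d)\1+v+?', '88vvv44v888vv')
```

`\1` has to match the exact text group 1 already captured.
Matches: at [0:3] match '88v', group 1 = '8'; at [5:8] match '44v', group 1 = '4'; at [8:12] match '888v', group 1 = '8'.
`findall` collects group 1 from each match (3 total).

['8', '4', '8']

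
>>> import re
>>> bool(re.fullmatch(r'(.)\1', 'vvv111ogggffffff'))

False

The backreference `\1` re-matches whatever the first group consumed, character for character.
`fullmatch` succeeds only if the pattern covers the string from start to end.
Here there's no way to consume every character, so the call returns None, and `bool(None)` is False.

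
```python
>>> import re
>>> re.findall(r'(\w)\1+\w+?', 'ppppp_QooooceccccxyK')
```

['p', 'o', 'c']

After group 1 captures some text, `\1` only succeeds where that same text appears again.
Because there's exactly one group, `findall` drops the full match and keeps group 1 from each hit.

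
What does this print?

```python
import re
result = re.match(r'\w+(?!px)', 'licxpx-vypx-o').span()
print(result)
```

(0, 6)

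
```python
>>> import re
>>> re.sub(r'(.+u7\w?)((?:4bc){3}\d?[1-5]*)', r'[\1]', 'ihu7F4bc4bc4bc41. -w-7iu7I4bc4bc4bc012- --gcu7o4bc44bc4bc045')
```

'[ihu7F4bc4bc4bc41. -w-7iu7I]- --gcu7o4bc44bc4bc045'

The pattern matches one or more of any character, then the literal 'u7', then optionally a word character (captured); then the literal '4bc' repeated 3 times, then optionally a digit, then zero or more of a character in [1-5] (captured).
Matches: at [0:38] → 'ihu7F4bc4bc4bc41. -w-7iu7I4bc4bc4bc012'.
`\1` in the replacement pulls in group 1's text for each match.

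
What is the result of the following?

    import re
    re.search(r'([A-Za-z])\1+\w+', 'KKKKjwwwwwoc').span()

(0, 12)

The backreference `\1` re-matches whatever the first group consumed, character for character.
`re.search` scans for the first position where the pattern succeeds.
The match spans [0:12] → 'KKKKjwwwwwoc'.
Captured: group 1 = 'K'.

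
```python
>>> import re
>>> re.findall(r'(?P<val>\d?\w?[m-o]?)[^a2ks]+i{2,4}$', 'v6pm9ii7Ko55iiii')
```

['v']

Pattern: optionally a digit, then optionally a word character, then optionally a character in [m-o] (captured as 'val'); then one or more of any character except [a2ks], then 2 to 4 of a literal 'i'; then anchored at the end.
Walking the string: at [0:16] match 'v6pm9ii7Ko55iiii', group 1 = 'v'.
With a single group, `findall` returns only what that group captured — 1 item.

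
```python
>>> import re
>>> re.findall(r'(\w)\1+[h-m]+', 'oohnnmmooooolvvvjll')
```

`\1` is not a pattern — it's the concrete string captured by group 1, re-applied verbatim.
Scanning left to right: at [0:3] match 'ooh', group 1 = 'o'; at [3:7] match 'nnmm', group 1 = 'n'; at [7:13] match 'oooool', group 1 = 'o'; at [13:19] match 'vvvjll', group 1 = 'v'.
With a single group, `findall` returns only what that group captured — 4 items.

['o', 'n', 'o', 'v']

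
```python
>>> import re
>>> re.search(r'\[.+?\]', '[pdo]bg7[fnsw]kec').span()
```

(0, 5)

With the lazy modifier that quantifier settles for the fewest repetitions that let the rest of the pattern succeed (the atoms after it are unaffected and can still be greedy).
The match spans [0:5] → '[pdo]'.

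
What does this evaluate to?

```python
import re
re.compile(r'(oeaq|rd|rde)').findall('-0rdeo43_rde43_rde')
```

['rd', 'rd', 'rd']

Alternation isn't longest-match — the leftmost alternative that fits at this position is chosen.
Matches: at [2:4] match 'rd', group 1 = 'rd'; at [9:11] match 'rd', group 1 = 'rd'; at [15:17] match 'rd', group 1 = 'rd'.
With a single group, `findall` returns only what that group captured — 3 items.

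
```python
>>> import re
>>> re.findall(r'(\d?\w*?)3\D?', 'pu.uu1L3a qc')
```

['uu1L']

This matches optionally a digit, then zero or more of a word character (lazy) (captured); then a literal '3', then optionally a non-digit.
Scanning left to right: at [3:9] match 'uu1L3a', group 1 = 'uu1L'.
Because there's exactly one group, `findall` drops the full match and keeps group 1 from the one hit.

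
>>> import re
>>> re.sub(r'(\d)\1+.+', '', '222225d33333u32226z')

''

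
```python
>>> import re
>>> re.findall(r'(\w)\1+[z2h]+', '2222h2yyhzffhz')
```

['2', 'y', 'f']

After group 1 captures some text, `\1` only succeeds where that same text appears again.
With a single group, `findall` returns only what that group captured — 3 items.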